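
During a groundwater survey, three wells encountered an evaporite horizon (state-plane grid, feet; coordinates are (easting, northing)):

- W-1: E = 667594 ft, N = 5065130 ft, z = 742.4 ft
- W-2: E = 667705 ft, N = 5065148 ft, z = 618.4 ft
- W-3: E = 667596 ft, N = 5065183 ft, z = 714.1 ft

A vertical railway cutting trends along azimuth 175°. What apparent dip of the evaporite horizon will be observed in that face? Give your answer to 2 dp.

21.93°

Let the plane be z = a·E + b·N + c.
W-2−W-1: 111a + 18b = −124;  W-3−W-1: 2a + 53b = −28.3.
Solving gives a = −1.03687, b = −0.49483.
Unit vector along 175° is (sin 175°, cos 175°) = (0.0872, -0.9962).
Slope in that direction = a·(0.0872) + b·(-0.9962) = 0.40258.
Apparent dip = arctan|0.40258| = 21.93° (true dip is 49.0°, so apparent ≤ true as expected).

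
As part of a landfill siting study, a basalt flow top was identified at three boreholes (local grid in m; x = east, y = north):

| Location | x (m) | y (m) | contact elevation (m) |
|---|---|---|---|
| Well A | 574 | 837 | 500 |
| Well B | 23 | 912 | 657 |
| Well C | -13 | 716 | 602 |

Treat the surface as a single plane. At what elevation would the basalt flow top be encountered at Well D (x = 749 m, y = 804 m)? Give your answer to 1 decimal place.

447.2 m

Two edge vectors: Well A→Well B = (-551, 75, 157), Well A→Well C = (-587, -121, 102).
Normal n = (Well A→Well B) × (Well A→Well C) = (26647, -35957, 110696).
So ∂z/∂x = −n_x/n_z = −0.24072 and ∂z/∂y = −n_y/n_z = 0.32483.
Intercept c from Well A: 500 + 138.17 − 271.88 = 366.29.
At (749, 804): z = −180.3 + 261.2 + 366.29 = 447.2 m.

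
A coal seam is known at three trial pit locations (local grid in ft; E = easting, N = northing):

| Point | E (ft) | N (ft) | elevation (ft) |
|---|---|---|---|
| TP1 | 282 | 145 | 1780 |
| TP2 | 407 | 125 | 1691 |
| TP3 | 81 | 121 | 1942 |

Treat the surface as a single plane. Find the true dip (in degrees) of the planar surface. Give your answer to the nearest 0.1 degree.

Let the plane be z = a·E + b·N + c.
TP2−TP1: 125a − 20b = −89;  TP3−TP1: −201a − 24b = 162.
Solving gives a = −0.76581, b = −0.33632.
Gradient magnitude |∇z| = √(a² + b²) = √(0.58647 + 0.11311) = 0.83641.
True dip = arctan(0.83641) = 39.9°, dipping toward ENE (azimuth ≈ 066°).

39.9°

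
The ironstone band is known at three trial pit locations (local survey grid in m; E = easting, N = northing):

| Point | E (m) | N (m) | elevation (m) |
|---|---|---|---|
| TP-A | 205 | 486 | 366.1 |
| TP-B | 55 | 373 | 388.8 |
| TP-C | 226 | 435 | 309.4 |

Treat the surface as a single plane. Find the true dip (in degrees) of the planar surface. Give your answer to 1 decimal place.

Two edge vectors: TP-A→TP-B = (-150, -113, 22.7), TP-A→TP-C = (21, -51, -56.7).
Normal n = (TP-A→TP-B) × (TP-A→TP-C) = (7564.8, -8028.3, 10023).
So ∂z/∂E = −n_x/n_z = −0.75474 and ∂z/∂N = −n_y/n_z = 0.80099.
Gradient magnitude |∇z| = √(a² + b²) = √(0.56964 + 0.64158) = 1.10055.
True dip = arctan(1.10055) = 47.7°, dipping toward SE (azimuth ≈ 137°).

47.7°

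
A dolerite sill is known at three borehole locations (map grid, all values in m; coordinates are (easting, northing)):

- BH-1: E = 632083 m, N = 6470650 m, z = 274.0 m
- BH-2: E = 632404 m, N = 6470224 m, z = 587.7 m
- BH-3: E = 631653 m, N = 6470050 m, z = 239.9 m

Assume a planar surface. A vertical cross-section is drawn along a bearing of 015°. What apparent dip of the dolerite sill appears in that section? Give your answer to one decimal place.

10.1°

Let the plane be z = a·E + b·N + c.
BH-2−BH-1: 321a − 426b = 313.7;  BH-3−BH-1: −430a − 600b = −34.1.
Solving gives a = 0.53954, b = −0.32983.
Unit vector along 015° is (sin 15°, cos 15°) = (0.2588, 0.9659).
Slope in that direction = a·(0.2588) + b·(0.9659) = −0.17895.
Apparent dip = arctan|0.17895| = 10.1° (true dip is 32.3°, so apparent ≤ true as expected).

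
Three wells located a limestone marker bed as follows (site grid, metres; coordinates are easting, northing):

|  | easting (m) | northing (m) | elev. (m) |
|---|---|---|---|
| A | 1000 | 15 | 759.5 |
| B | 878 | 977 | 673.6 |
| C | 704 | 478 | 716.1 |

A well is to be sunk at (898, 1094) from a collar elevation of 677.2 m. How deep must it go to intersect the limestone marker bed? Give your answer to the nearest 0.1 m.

Let the plane be z = a·easting + b·northing + c.
B−A: −122a + 962b = −85.9;  C−A: −296a + 463b = −43.4.
Solving gives a = 0.008670, b = −0.088194.
Then c = 759.5 − a·1000 − b·15 = 752.15.
At (898, 1094): z_contact = 7.79 − 96.48 + 752.15 = 663.45 m.
Depth below ground = 677.2 − 663.45 = 13.7 m.

13.7 m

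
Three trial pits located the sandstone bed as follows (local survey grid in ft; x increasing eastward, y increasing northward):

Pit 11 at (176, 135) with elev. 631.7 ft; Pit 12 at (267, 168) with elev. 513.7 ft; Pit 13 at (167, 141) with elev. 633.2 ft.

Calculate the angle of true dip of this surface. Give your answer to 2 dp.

54.82°

Two edge vectors: Pit 11→Pit 12 = (91, 33, -118), Pit 11→Pit 13 = (-9, 6, 1.5).
Normal n = (Pit 11→Pit 12) × (Pit 11→Pit 13) = (757.5, 925.5, 843).
So ∂z/∂x = −n_x/n_z = −0.89858 and ∂z/∂y = −n_y/n_z = −1.09786.
Gradient magnitude |∇z| = √(a² + b²) = √(0.80744 + 1.20531) = 1.41871.
True dip = arctan(1.41871) = 54.82°, dipping toward NE (azimuth ≈ 039°).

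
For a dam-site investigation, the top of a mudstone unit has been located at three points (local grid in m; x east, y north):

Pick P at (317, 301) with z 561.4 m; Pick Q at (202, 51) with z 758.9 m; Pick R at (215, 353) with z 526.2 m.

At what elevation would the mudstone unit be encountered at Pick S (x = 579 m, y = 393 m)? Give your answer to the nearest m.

Two edge vectors: Pick P→Pick Q = (-115, -250, 197.5), Pick P→Pick R = (-102, 52, -35.2).
Normal n = (Pick P→Pick Q) × (Pick P→Pick R) = (-1470, -24193, -31480).
So ∂z/∂x = −n_x/n_z = −0.04670 and ∂z/∂y = −n_y/n_z = −0.76852.
Intercept c from Pick P: 561.4 + 14.80 + 231.32 = 807.53.
At (579, 393): z = −27.0 − 302.0 + 807.53 = 478.5 m.

478 m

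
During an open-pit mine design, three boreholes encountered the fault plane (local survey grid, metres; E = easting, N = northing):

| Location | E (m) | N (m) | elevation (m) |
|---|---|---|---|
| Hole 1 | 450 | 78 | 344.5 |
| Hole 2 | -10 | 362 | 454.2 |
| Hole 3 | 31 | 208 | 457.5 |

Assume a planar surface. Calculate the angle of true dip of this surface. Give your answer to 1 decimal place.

17.6°

Two edge vectors: Hole 1→Hole 2 = (-460, 284, 109.7), Hole 1→Hole 3 = (-419, 130, 113).
Normal n = (Hole 1→Hole 2) × (Hole 1→Hole 3) = (17831, 6015.7, 59196).
So ∂z/∂E = −n_x/n_z = −0.30122 and ∂z/∂N = −n_y/n_z = −0.10162.
Gradient magnitude |∇z| = √(a² + b²) = √(0.09073 + 0.01033) = 0.31790.
True dip = arctan(0.31790) = 17.6°, dipping toward ENE (azimuth ≈ 071°).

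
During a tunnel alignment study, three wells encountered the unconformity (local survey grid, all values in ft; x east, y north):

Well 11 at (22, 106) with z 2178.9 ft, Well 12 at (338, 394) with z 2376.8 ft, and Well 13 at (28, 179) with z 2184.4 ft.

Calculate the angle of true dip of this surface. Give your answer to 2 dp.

31.10°

Two edge vectors: Well 11→Well 12 = (316, 288, 197.9), Well 11→Well 13 = (6, 73, 5.5).
Normal n = (Well 11→Well 12) × (Well 11→Well 13) = (-12862.7, -550.6, 21340).
So ∂z/∂x = −n_x/n_z = 0.60275 and ∂z/∂y = −n_y/n_z = 0.02580.
Gradient magnitude |∇z| = √(a² + b²) = √(0.36331 + 0.00067) = 0.60330.
True dip = arctan(0.60330) = 31.10°, dipping toward W (azimuth ≈ 268°).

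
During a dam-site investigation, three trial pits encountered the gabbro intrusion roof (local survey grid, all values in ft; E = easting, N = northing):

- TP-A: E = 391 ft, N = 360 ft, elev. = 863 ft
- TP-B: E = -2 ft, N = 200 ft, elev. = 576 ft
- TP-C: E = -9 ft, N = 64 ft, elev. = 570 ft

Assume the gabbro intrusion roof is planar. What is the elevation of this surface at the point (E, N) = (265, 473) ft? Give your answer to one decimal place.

Two edge vectors: TP-A→TP-B = (-393, -160, -287), TP-A→TP-C = (-400, -296, -293).
Normal n = (TP-A→TP-B) × (TP-A→TP-C) = (-38072, -349, 52328).
So ∂z/∂E = −n_x/n_z = 0.72756 and ∂z/∂N = −n_y/n_z = 0.00667.
Intercept c from TP-A: 863 − 284.48 − 2.40 = 576.12.
At (265, 473): z = 192.8 + 3.2 + 576.12 = 772.1 ft.

772.1 ft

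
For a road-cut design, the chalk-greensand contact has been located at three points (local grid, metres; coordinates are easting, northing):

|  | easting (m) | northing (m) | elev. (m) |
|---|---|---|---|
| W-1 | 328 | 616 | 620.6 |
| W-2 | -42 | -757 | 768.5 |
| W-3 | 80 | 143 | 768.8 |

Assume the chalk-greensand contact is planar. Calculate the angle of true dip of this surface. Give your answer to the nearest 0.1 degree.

Two edge vectors: W-1→W-2 = (-370, -1373, 147.9), W-1→W-3 = (-248, -473, 148.2).
Normal n = (W-1→W-2) × (W-1→W-3) = (-133521.9, 18154.8, -165494).
So ∂z/∂easting = −n_x/n_z = −0.80681 and ∂z/∂northing = −n_y/n_z = 0.10970.
Gradient magnitude |∇z| = √(a² + b²) = √(0.65094 + 0.01203) = 0.81423.
True dip = arctan(0.81423) = 39.2°, dipping toward E (azimuth ≈ 098°).

39.2°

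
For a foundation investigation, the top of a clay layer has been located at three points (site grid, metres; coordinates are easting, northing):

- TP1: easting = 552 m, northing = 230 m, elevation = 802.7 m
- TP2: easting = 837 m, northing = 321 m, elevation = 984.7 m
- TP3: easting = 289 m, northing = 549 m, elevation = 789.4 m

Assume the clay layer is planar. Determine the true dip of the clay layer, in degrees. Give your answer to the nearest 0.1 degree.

32.7°

Two edge vectors: TP1→TP2 = (285, 91, 182), TP1→TP3 = (-263, 319, -13.3).
Normal n = (TP1→TP2) × (TP1→TP3) = (-59268.3, -44075.5, 114848).
So ∂z/∂easting = −n_x/n_z = 0.51606 and ∂z/∂northing = −n_y/n_z = 0.38377.
Gradient magnitude |∇z| = √(a² + b²) = √(0.26632 + 0.14728) = 0.64312.
True dip = arctan(0.64312) = 32.7°, dipping toward SW (azimuth ≈ 233°).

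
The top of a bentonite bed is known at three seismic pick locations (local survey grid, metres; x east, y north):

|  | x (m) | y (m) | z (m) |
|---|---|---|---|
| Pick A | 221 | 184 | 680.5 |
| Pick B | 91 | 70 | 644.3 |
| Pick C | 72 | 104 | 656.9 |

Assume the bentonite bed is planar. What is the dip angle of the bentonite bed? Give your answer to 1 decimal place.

19.5°

Let the plane be z = a·x + b·y + c.
Pick B−Pick A: −130a − 114b = −36.2;  Pick C−Pick A: −149a − 80b = −23.6.
Solving gives a = −0.03122, b = 0.35314.
Gradient magnitude |∇z| = √(a² + b²) = √(0.00097 + 0.12471) = 0.35452.
True dip = arctan(0.35452) = 19.5°, dipping toward S (azimuth ≈ 175°).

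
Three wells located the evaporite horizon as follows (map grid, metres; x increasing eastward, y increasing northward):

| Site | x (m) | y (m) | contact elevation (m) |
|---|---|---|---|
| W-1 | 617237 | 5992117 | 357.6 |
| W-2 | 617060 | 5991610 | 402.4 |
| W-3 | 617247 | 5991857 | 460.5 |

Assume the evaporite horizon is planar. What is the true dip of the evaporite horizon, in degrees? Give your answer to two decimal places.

41.13°

Let the plane be z = a·x + b·y + c.
W-2−W-1: −177a − 507b = 44.8;  W-3−W-1: 10a − 260b = 102.9.
Solving gives a = 0.79316, b = −0.36526.
Gradient magnitude |∇z| = √(a² + b²) = √(0.62910 + 0.13342) = 0.87322.
True dip = arctan(0.87322) = 41.13°, dipping toward WNW (azimuth ≈ 295°).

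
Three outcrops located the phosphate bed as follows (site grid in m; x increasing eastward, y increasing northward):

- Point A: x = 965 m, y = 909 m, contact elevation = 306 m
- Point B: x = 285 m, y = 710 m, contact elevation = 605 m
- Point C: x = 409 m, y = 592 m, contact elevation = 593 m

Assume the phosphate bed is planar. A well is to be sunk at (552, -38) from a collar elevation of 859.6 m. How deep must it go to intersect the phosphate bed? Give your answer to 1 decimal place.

144.3 m

Let the plane be z = a·x + b·y + c.
Point B−Point A: −680a − 199b = 299;  Point C−Point A: −556a − 317b = 287.
Solving gives a = −0.35905, b = −0.27561.
Then c = 306 − a·965 − b·909 = 903.01.
At (552, -38): z_contact = −198.20 + 10.47 + 903.01 = 715.29 m.
Depth below ground = 859.6 − 715.29 = 144.3 m.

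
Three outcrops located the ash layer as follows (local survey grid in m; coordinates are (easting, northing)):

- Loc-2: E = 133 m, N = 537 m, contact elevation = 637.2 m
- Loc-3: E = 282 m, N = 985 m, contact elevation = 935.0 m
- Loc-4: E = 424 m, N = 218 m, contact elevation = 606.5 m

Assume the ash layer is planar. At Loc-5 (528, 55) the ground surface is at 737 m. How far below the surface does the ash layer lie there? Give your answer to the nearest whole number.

167 m

Two edge vectors: Loc-2→Loc-3 = (149, 448, 297.8), Loc-2→Loc-4 = (291, -319, -30.7).
Normal n = (Loc-2→Loc-3) × (Loc-2→Loc-4) = (81244.6, 91234.1, -177899).
So ∂z/∂E = −n_x/n_z = 0.45669 and ∂z/∂N = −n_y/n_z = 0.51284.
Intercept c from Loc-2: 637.2 − 60.74 − 275.40 = 301.06.
At (528, 55): z_contact = 241.1 + 28.2 + 301.06 = 570.4 m.
Depth below ground = 737 − 570.4 = 167 m.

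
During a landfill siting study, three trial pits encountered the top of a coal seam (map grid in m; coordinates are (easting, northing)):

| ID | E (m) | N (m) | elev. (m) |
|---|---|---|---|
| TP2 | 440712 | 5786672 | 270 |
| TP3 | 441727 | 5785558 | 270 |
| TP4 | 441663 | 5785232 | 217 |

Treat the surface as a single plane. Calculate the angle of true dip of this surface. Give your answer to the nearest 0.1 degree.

11.2°

Let the plane be z = a·E + b·N + c.
TP3−TP2: 1015a − 1114b = 0;  TP4−TP2: 951a − 1440b = −53.
Solving gives a = 0.14680, b = 0.13376.
Gradient magnitude |∇z| = √(a² + b²) = √(0.02155 + 0.01789) = 0.19860.
True dip = arctan(0.19860) = 11.2°, dipping toward SW (azimuth ≈ 228°).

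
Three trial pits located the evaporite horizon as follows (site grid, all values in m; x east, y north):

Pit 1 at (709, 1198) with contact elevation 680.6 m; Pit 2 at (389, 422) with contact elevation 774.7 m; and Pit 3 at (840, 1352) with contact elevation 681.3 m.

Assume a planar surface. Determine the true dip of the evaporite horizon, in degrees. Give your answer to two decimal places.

20.50°

Let the plane be z = a·x + b·y + c.
Pit 2−Pit 1: −320a − 776b = 94.1;  Pit 3−Pit 1: 131a + 154b = 0.7.
Solving gives a = 0.28705, b = −0.23963.
Gradient magnitude |∇z| = √(a² + b²) = √(0.08240 + 0.05742) = 0.37393.
True dip = arctan(0.37393) = 20.50°, dipping toward NW (azimuth ≈ 310°).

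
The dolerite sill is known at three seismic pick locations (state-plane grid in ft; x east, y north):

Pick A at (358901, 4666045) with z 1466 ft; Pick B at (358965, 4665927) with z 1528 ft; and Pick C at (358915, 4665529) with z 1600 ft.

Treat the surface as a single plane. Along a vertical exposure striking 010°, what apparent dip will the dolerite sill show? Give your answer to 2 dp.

8.67°

Let the plane be z = a·x + b·y + c.
Pick B−Pick A: 64a − 118b = 62;  Pick C−Pick A: 14a − 516b = 134.
Solving gives a = 0.51575, b = −0.24570.
Unit vector along 010° is (sin 10°, cos 10°) = (0.1736, 0.9848).
Slope in that direction = a·(0.1736) + b·(0.9848) = −0.15241.
Apparent dip = arctan|0.15241| = 8.67° (true dip is 29.7°, so apparent ≤ true as expected).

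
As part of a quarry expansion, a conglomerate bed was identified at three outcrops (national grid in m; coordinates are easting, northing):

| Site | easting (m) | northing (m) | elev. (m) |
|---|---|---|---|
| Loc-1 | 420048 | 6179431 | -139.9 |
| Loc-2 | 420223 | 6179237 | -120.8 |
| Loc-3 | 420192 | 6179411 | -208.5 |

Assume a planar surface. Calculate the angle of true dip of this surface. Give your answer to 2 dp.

Two edge vectors: Loc-1→Loc-2 = (175, -194, 19.1), Loc-1→Loc-3 = (144, -20, -68.6).
Normal n = (Loc-1→Loc-2) × (Loc-1→Loc-3) = (13690.4, 14755.4, 24436).
So ∂z/∂easting = −n_x/n_z = −0.56026 and ∂z/∂northing = −n_y/n_z = −0.60384.
Gradient magnitude |∇z| = √(a² + b²) = √(0.31389 + 0.36462) = 0.82372.
True dip = arctan(0.82372) = 39.48°, dipping toward NE (azimuth ≈ 043°).

39.48°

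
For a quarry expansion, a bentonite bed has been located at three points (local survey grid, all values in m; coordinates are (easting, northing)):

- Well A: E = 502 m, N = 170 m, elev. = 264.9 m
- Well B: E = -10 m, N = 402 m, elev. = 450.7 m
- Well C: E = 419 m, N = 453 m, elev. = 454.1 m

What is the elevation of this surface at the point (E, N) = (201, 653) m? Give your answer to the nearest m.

599 m

Let the plane be z = a·E + b·N + c.
Well B−Well A: −512a + 232b = 185.8;  Well C−Well A: −83a + 283b = 189.2.
Solving gives a = −0.06914, b = 0.64827.
Then c = 264.9 − a·502 − b·170 = 189.40.
At (201, 653): z = −13.9 + 423.3 + 189.40 = 598.8 m.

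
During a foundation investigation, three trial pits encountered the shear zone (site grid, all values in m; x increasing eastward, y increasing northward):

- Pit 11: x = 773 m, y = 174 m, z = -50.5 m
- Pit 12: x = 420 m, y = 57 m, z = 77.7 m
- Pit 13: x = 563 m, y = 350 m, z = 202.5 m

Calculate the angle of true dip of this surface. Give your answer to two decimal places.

Let the plane be z = a·x + b·y + c.
Pit 12−Pit 11: −353a − 117b = 128.2;  Pit 13−Pit 11: −210a + 176b = 253.
Solving gives a = −0.60168, b = 0.71959.
Gradient magnitude |∇z| = √(a² + b²) = √(0.36202 + 0.51781) = 0.93799.
True dip = arctan(0.93799) = 43.17°, dipping toward SE (azimuth ≈ 140°).

43.17°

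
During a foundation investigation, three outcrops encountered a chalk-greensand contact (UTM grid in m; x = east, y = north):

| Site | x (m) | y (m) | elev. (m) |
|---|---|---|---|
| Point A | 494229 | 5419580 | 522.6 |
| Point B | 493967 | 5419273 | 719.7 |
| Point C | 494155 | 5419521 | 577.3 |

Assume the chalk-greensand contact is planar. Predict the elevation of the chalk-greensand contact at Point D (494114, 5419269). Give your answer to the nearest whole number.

Two edge vectors: Point A→Point B = (-262, -307, 197.1), Point A→Point C = (-74, -59, 54.7).
Normal n = (Point A→Point B) × (Point A→Point C) = (-5164, -254, -7260).
So ∂z/∂x = −n_x/n_z = −0.71129477 and ∂z/∂y = −n_y/n_z = −0.03498623.
Intercept c from Point A: 522.6 + 351542.50 + 189610.65 = 541675.75.
At (494114, 5419269): z = −351460.7 − 189599.8 + 541675.75 = 615.3 m.

615 m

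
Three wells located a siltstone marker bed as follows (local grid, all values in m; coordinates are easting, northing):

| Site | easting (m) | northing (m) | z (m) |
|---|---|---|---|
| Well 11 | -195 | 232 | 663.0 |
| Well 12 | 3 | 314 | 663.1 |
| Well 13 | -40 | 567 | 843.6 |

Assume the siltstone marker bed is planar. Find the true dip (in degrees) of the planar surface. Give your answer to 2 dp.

35.80°

Two edge vectors: Well 11→Well 12 = (198, 82, 0.1), Well 11→Well 13 = (155, 335, 180.6).
Normal n = (Well 11→Well 12) × (Well 11→Well 13) = (14775.7, -35743.3, 53620).
So ∂z/∂easting = −n_x/n_z = −0.27556 and ∂z/∂northing = −n_y/n_z = 0.66660.
Gradient magnitude |∇z| = √(a² + b²) = √(0.07594 + 0.44436) = 0.72132.
True dip = arctan(0.72132) = 35.80°, dipping toward SSE (azimuth ≈ 158°).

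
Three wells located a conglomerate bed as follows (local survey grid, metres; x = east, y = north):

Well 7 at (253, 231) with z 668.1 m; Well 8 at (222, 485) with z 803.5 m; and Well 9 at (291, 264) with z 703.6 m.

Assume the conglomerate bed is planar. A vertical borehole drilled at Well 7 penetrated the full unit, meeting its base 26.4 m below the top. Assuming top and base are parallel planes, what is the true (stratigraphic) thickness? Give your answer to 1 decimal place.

Let the plane be z = a·x + b·y + c.
Well 8−Well 7: −31a + 254b = 135.4;  Well 9−Well 7: 38a + 33b = 35.5.
Solving gives a = 0.42612, b = 0.58508.
|∇z| = √(a²+b²) = 0.72380, so dip δ = arctan(0.72380) = 35.90°.
True thickness = vertical thickness × cos δ = 26.4 × cos 35.90° = 21.4 m.

21.4 m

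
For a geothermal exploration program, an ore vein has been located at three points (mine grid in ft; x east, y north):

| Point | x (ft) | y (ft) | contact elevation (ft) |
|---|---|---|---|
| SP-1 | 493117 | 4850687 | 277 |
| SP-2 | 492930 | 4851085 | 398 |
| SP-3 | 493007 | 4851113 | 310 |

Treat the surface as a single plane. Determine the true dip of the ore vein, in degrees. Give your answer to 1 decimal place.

47.4°

Let the plane be z = a·x + b·y + c.
SP-2−SP-1: −187a + 398b = 121;  SP-3−SP-1: −110a + 426b = 33.
Solving gives a = −1.07051, b = −0.19896.
Gradient magnitude |∇z| = √(a² + b²) = √(1.14599 + 0.03958) = 1.08884.
True dip = arctan(1.08884) = 47.4°, dipping toward E (azimuth ≈ 079°).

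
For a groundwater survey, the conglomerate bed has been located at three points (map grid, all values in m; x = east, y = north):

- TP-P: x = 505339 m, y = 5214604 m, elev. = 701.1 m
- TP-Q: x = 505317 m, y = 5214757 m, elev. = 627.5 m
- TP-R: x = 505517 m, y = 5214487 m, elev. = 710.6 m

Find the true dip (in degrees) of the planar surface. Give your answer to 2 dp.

Two edge vectors: TP-P→TP-Q = (-22, 153, -73.6), TP-P→TP-R = (178, -117, 9.5).
Normal n = (TP-P→TP-Q) × (TP-P→TP-R) = (-7157.7, -12891.8, -24660).
So ∂z/∂x = −n_x/n_z = −0.29026 and ∂z/∂y = −n_y/n_z = −0.52278.
Gradient magnitude |∇z| = √(a² + b²) = √(0.08425 + 0.27330) = 0.59795.
True dip = arctan(0.59795) = 30.88°, dipping toward NNE (azimuth ≈ 029°).

30.88°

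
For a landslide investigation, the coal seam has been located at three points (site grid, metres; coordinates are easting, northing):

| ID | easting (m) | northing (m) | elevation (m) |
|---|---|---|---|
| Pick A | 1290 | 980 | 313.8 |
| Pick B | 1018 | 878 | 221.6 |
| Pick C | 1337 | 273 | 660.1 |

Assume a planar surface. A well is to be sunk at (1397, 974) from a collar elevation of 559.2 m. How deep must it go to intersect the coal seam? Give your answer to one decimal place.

188.1 m

Let the plane be z = a·easting + b·northing + c.
Pick B−Pick A: −272a − 102b = −92.2;  Pick C−Pick A: 47a − 707b = 346.3.
Solving gives a = 0.509939, b = −0.455916.
Then c = 313.8 − a·1290 − b·980 = 102.78.
At (1397, 974): z_contact = 712.39 − 444.06 + 102.78 = 371.10 m.
Depth below ground = 559.2 − 371.10 = 188.1 m.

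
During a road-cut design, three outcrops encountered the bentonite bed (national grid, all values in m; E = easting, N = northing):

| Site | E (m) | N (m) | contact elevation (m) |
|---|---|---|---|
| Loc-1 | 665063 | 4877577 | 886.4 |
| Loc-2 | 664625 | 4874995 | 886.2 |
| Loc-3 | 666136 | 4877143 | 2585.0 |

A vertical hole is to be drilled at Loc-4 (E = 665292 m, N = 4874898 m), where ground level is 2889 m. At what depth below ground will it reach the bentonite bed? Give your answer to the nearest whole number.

Two edge vectors: Loc-1→Loc-2 = (-438, -2582, -0.2), Loc-1→Loc-3 = (1073, -434, 1698.6).
Normal n = (Loc-1→Loc-2) × (Loc-1→Loc-3) = (-4385872, 743772.2, 2960578).
So ∂z/∂E = −n_x/n_z = 1.48142424 and ∂z/∂N = −n_y/n_z = −0.25122534.
Intercept c from Loc-1: 886.4 − 985240.45 + 1225370.92 = 241016.87.
At (665292, 4874898): z_contact = 985579.7 − 1224697.9 + 241016.87 = 1898.7 m.
Depth below ground = 2889 − 1898.7 = 990 m.

990 m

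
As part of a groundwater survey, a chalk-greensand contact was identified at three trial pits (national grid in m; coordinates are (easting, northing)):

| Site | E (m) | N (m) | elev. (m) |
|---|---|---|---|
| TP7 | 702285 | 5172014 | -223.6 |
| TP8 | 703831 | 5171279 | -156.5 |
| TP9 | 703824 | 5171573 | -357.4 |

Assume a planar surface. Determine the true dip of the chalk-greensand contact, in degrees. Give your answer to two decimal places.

36.74°

Let the plane be z = a·E + b·N + c.
TP8−TP7: 1546a − 735b = 67.1;  TP9−TP7: 1539a − 441b = −133.8.
Solving gives a = −0.28469, b = −0.69011.
Gradient magnitude |∇z| = √(a² + b²) = √(0.08105 + 0.47625) = 0.74653.
True dip = arctan(0.74653) = 36.74°, dipping toward NNE (azimuth ≈ 022°).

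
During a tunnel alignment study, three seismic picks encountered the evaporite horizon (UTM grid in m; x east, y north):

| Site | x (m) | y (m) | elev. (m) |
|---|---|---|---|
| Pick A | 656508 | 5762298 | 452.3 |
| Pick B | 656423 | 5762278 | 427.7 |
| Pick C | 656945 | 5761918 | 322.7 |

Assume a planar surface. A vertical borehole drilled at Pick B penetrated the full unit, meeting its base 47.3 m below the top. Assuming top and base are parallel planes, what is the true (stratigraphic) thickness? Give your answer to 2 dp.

41.35 m

Two edge vectors: Pick A→Pick B = (-85, -20, -24.6), Pick A→Pick C = (437, -380, -129.6).
Normal n = (Pick A→Pick B) × (Pick A→Pick C) = (-6756, -21766.2, 41040).
So ∂z/∂x = −n_x/n_z = 0.16462 and ∂z/∂y = −n_y/n_z = 0.53037.
|∇z| = √(a²+b²) = 0.55533, so dip δ = arctan(0.55533) = 29.04°.
True thickness = vertical thickness × cos δ = 47.3 × cos 29.04° = 41.35 m.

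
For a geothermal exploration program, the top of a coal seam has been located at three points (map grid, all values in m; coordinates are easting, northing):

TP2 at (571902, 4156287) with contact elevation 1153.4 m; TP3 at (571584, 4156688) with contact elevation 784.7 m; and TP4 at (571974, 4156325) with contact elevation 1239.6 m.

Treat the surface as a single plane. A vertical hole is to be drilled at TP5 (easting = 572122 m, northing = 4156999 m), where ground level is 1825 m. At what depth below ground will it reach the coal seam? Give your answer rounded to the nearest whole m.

396 m

Let the plane be z = a·easting + b·northing + c.
TP3−TP2: −318a + 401b = −368.7;  TP4−TP2: 72a + 38b = 86.2.
Solving gives a = 1.18607286, b = 0.02112511.
Then c = 1153.4 − a·571902 − b·4156287 = −764966.06.
At (572122, 4156999): z_contact = 678578.4 + 87817.1 − 764966.06 = 1429.4 m.
Depth below ground = 1825 − 1429.4 = 396 m.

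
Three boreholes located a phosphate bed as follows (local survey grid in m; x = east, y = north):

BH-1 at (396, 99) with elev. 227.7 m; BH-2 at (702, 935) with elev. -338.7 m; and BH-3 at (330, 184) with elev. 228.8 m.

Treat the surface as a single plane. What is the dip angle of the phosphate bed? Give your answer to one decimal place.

Two edge vectors: BH-1→BH-2 = (306, 836, -566.4), BH-1→BH-3 = (-66, 85, 1.1).
Normal n = (BH-1→BH-2) × (BH-1→BH-3) = (49063.6, 37045.8, 81186).
So ∂z/∂x = −n_x/n_z = −0.60434 and ∂z/∂y = −n_y/n_z = −0.45631.
Gradient magnitude |∇z| = √(a² + b²) = √(0.36522 + 0.20822) = 0.75726.
True dip = arctan(0.75726) = 37.1°, dipping toward NE (azimuth ≈ 053°).

37.1°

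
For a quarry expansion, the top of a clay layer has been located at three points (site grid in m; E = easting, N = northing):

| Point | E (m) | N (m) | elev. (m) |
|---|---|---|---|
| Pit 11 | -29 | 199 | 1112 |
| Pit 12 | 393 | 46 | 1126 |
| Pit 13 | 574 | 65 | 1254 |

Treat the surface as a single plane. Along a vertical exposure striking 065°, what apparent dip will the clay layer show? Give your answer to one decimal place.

48.1°

Two edge vectors: Pit 11→Pit 12 = (422, -153, 14), Pit 11→Pit 13 = (603, -134, 142).
Normal n = (Pit 11→Pit 12) × (Pit 11→Pit 13) = (-19850, -51482, 35711).
So ∂z/∂E = −n_x/n_z = 0.55585 and ∂z/∂N = −n_y/n_z = 1.44163.
Unit vector along 065° is (sin 65°, cos 65°) = (0.9063, 0.4226).
Slope in that direction = a·(0.9063) + b·(0.4226) = 1.11303.
Apparent dip = arctan|1.11303| = 48.1° (true dip is 57.1°, so apparent ≤ true as expected).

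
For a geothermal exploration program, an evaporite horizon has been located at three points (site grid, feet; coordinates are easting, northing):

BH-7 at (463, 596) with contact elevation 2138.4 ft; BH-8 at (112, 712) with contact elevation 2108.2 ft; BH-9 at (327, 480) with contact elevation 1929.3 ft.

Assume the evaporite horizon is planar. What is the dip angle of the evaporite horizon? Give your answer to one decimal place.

52.9°

Let the plane be z = a·easting + b·northing + c.
BH-8−BH-7: −351a + 116b = −30.2;  BH-9−BH-7: −136a − 116b = −209.1.
Solving gives a = 0.49138, b = 1.22649.
Gradient magnitude |∇z| = √(a² + b²) = √(0.24145 + 1.50428) = 1.32126.
True dip = arctan(1.32126) = 52.9°, dipping toward SSW (azimuth ≈ 202°).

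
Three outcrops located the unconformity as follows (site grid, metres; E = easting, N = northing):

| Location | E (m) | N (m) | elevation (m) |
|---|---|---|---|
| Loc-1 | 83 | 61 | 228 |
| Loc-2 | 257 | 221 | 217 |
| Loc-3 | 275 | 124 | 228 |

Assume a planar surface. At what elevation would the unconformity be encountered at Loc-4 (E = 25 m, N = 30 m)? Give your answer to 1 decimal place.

Two edge vectors: Loc-1→Loc-2 = (174, 160, -11), Loc-1→Loc-3 = (192, 63, 0).
Normal n = (Loc-1→Loc-2) × (Loc-1→Loc-3) = (693, -2112, -19758).
So ∂z/∂E = −n_x/n_z = 0.03507 and ∂z/∂N = −n_y/n_z = −0.10689.
Intercept c from Loc-1: 228 − 2.91 + 6.52 = 231.61.
At (25, 30): z = 0.9 − 3.2 + 231.61 = 229.3 m.

229.3 m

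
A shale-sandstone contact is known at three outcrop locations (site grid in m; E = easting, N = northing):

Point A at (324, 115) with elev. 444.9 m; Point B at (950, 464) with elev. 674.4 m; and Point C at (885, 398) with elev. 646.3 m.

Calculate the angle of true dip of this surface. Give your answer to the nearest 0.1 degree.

17.8°

Two edge vectors: Point A→Point B = (626, 349, 229.5), Point A→Point C = (561, 283, 201.4).
Normal n = (Point A→Point B) × (Point A→Point C) = (5340.1, 2673.1, -18631).
So ∂z/∂E = −n_x/n_z = 0.28662 and ∂z/∂N = −n_y/n_z = 0.14348.
Gradient magnitude |∇z| = √(a² + b²) = √(0.08215 + 0.02059) = 0.32053.
True dip = arctan(0.32053) = 17.8°, dipping toward WSW (azimuth ≈ 243°).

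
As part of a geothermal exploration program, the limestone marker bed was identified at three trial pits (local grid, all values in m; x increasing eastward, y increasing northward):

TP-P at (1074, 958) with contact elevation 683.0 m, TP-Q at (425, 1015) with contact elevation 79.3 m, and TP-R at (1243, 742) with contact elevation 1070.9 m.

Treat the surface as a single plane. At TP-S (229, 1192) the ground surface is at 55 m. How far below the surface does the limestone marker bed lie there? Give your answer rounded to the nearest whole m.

Two edge vectors: TP-P→TP-Q = (-649, 57, -603.7), TP-P→TP-R = (169, -216, 387.9).
Normal n = (TP-P→TP-Q) × (TP-P→TP-R) = (-108288.9, 149721.8, 130551).
So ∂z/∂x = −n_x/n_z = 0.82948 and ∂z/∂y = −n_y/n_z = −1.14685.
Intercept c from TP-P: 683 − 890.86 + 1098.68 = 890.82.
At (229, 1192): z_contact = 189.9 − 1367.0 + 890.82 = -286.3 m.
Depth below ground = 55 − (-286.3) = 341 m.

341 m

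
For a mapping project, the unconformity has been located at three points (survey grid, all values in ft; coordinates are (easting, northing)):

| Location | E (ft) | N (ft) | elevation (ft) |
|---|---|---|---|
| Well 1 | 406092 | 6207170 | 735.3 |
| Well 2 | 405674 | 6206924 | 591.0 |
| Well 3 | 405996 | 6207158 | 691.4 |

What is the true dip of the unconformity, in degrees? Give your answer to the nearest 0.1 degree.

Two edge vectors: Well 1→Well 2 = (-418, -246, -144.3), Well 1→Well 3 = (-96, -12, -43.9).
Normal n = (Well 1→Well 2) × (Well 1→Well 3) = (9067.8, -4497.4, -18600).
So ∂z/∂E = −n_x/n_z = 0.48752 and ∂z/∂N = −n_y/n_z = −0.24180.
Gradient magnitude |∇z| = √(a² + b²) = √(0.23767 + 0.05847) = 0.54418.
True dip = arctan(0.54418) = 28.6°, dipping toward WNW (azimuth ≈ 296°).

28.6°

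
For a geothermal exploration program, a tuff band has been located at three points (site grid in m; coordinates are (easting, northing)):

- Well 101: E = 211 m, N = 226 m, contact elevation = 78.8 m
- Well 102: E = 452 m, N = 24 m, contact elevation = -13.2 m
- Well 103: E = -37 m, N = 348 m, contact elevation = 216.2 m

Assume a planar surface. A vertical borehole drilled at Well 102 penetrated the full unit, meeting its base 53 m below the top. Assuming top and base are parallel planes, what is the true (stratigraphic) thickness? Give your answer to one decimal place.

Let the plane be z = a·E + b·N + c.
Well 102−Well 101: 241a − 202b = −92;  Well 103−Well 101: −248a + 122b = 137.4.
Solving gives a = −0.79882, b = −0.49760.
|∇z| = √(a²+b²) = 0.94113, so dip δ = arctan(0.94113) = 43.26°.
True thickness = vertical thickness × cos δ = 53 × cos 43.26° = 38.6 m.

38.6 m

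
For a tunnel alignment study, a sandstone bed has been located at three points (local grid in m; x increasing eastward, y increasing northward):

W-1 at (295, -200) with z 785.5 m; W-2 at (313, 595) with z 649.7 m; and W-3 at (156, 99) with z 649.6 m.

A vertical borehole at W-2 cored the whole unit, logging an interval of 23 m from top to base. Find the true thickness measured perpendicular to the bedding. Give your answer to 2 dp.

Two edge vectors: W-1→W-2 = (18, 795, -135.8), W-1→W-3 = (-139, 299, -135.9).
Normal n = (W-1→W-2) × (W-1→W-3) = (-67436.3, 21322.4, 115887).
So ∂z/∂x = −n_x/n_z = 0.58191 and ∂z/∂y = −n_y/n_z = −0.18399.
|∇z| = √(a²+b²) = 0.61031, so dip δ = arctan(0.61031) = 31.40°.
True thickness = vertical thickness × cos δ = 23 × cos 31.40° = 19.63 m.

19.63 m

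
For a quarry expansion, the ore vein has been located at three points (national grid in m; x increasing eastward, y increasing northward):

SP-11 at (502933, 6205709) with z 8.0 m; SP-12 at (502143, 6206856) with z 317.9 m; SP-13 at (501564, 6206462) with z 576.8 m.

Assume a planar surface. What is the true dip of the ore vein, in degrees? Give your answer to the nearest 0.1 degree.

23.3°

Two edge vectors: SP-11→SP-12 = (-790, 1147, 309.9), SP-11→SP-13 = (-1369, 753, 568.8).
Normal n = (SP-11→SP-12) × (SP-11→SP-13) = (419058.9, 25098.9, 975373).
So ∂z/∂x = −n_x/n_z = −0.42964 and ∂z/∂y = −n_y/n_z = −0.02573.
Gradient magnitude |∇z| = √(a² + b²) = √(0.18459 + 0.00066) = 0.43041.
True dip = arctan(0.43041) = 23.3°, dipping toward E (azimuth ≈ 087°).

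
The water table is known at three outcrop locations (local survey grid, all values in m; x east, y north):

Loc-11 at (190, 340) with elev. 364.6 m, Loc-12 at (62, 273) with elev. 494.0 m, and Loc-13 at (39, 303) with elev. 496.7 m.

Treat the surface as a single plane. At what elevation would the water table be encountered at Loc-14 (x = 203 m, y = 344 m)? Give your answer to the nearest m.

353 m

Let the plane be z = a·x + b·y + c.
Loc-12−Loc-11: −128a − 67b = 129.4;  Loc-13−Loc-11: −151a − 37b = 132.1.
Solving gives a = −0.75505, b = −0.48887.
Then c = 364.6 − a·190 − b·340 = 674.27.
At (203, 344): z = −153.3 − 168.2 + 674.27 = 352.8 m.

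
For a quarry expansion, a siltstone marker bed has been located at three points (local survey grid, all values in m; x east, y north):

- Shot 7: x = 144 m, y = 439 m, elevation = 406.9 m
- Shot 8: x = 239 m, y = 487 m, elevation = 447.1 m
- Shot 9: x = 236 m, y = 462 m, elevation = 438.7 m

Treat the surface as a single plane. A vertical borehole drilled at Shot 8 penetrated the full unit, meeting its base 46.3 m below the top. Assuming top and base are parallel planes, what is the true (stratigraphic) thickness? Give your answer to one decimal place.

Two edge vectors: Shot 7→Shot 8 = (95, 48, 40.2), Shot 7→Shot 9 = (92, 23, 31.8).
Normal n = (Shot 7→Shot 8) × (Shot 7→Shot 9) = (601.8, 677.4, -2231).
So ∂z/∂x = −n_x/n_z = 0.26974 and ∂z/∂y = −n_y/n_z = 0.30363.
|∇z| = √(a²+b²) = 0.40614, so dip δ = arctan(0.40614) = 22.10°.
True thickness = vertical thickness × cos δ = 46.3 × cos 22.10° = 42.9 m.

42.9 m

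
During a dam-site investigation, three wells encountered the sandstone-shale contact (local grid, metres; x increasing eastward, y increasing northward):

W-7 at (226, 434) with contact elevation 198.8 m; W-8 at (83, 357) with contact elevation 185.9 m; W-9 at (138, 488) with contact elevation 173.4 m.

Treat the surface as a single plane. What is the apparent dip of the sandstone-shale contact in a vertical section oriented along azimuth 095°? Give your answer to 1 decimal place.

11.2°

Let the plane be z = a·x + b·y + c.
W-8−W-7: −143a − 77b = −12.9;  W-9−W-7: −88a + 54b = −25.4.
Solving gives a = 0.18295, b = −0.17223.
Unit vector along 095° is (sin 95°, cos 95°) = (0.9962, -0.0872).
Slope in that direction = a·(0.9962) + b·(-0.0872) = 0.19726.
Apparent dip = arctan|0.19726| = 11.2° (true dip is 14.1°, so apparent ≤ true as expected).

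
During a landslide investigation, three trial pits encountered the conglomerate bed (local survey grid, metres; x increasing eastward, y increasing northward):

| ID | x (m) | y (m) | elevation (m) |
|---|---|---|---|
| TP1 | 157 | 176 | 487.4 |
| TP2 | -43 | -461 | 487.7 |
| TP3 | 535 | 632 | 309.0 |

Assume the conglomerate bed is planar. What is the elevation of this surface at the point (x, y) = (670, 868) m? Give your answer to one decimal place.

Let the plane be z = a·x + b·y + c.
TP2−TP1: −200a − 637b = 0.3;  TP3−TP1: 378a + 456b = −178.4.
Solving gives a = −0.75879, b = 0.23777.
Then c = 487.4 − a·157 − b·176 = 564.68.
At (670, 868): z = −508.4 + 206.4 + 564.68 = 262.7 m.

262.7 m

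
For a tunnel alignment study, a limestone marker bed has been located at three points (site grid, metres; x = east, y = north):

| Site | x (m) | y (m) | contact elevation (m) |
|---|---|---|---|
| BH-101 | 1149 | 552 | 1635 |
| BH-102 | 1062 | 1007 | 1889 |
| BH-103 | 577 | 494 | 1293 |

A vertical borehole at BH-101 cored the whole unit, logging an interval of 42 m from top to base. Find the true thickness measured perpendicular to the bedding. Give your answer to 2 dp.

32.05 m

Let the plane be z = a·x + b·y + c.
BH-102−BH-101: −87a + 455b = 254;  BH-103−BH-101: −572a − 58b = −342.
Solving gives a = 0.53100, b = 0.65977.
|∇z| = √(a²+b²) = 0.84691, so dip δ = arctan(0.84691) = 40.26°.
True thickness = vertical thickness × cos δ = 42 × cos 40.26° = 32.05 m.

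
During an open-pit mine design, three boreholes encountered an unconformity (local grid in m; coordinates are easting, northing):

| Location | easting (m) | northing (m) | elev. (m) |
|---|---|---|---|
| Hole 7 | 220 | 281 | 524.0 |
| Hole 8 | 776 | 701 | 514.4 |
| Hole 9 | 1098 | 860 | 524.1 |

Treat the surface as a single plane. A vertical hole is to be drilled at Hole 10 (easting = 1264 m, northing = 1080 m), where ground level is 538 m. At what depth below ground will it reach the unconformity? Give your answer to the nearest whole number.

Two edge vectors: Hole 7→Hole 8 = (556, 420, -9.6), Hole 7→Hole 9 = (878, 579, 0.1).
Normal n = (Hole 7→Hole 8) × (Hole 7→Hole 9) = (5600.4, -8484.4, -46836).
So ∂z/∂easting = −n_x/n_z = 0.11957 and ∂z/∂northing = −n_y/n_z = −0.18115.
Intercept c from Hole 7: 524 − 26.31 + 50.90 = 548.60.
At (1264, 1080): z_contact = 151.1 − 195.6 + 548.60 = 504.1 m.
Depth below ground = 538 − 504.1 = 34 m.

34 m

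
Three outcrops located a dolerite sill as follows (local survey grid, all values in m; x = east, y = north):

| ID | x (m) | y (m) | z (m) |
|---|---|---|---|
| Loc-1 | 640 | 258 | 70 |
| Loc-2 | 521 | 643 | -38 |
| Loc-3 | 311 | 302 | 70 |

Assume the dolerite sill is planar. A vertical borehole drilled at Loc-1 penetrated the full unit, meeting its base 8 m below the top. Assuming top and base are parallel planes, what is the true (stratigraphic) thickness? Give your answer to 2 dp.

Let the plane be z = a·x + b·y + c.
Loc-2−Loc-1: −119a + 385b = −108;  Loc-3−Loc-1: −329a + 44b = 0.
Solving gives a = −0.03913, b = −0.29262.
|∇z| = √(a²+b²) = 0.29522, so dip δ = arctan(0.29522) = 16.45°.
True thickness = vertical thickness × cos δ = 8 × cos 16.45° = 7.67 m.

7.67 m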